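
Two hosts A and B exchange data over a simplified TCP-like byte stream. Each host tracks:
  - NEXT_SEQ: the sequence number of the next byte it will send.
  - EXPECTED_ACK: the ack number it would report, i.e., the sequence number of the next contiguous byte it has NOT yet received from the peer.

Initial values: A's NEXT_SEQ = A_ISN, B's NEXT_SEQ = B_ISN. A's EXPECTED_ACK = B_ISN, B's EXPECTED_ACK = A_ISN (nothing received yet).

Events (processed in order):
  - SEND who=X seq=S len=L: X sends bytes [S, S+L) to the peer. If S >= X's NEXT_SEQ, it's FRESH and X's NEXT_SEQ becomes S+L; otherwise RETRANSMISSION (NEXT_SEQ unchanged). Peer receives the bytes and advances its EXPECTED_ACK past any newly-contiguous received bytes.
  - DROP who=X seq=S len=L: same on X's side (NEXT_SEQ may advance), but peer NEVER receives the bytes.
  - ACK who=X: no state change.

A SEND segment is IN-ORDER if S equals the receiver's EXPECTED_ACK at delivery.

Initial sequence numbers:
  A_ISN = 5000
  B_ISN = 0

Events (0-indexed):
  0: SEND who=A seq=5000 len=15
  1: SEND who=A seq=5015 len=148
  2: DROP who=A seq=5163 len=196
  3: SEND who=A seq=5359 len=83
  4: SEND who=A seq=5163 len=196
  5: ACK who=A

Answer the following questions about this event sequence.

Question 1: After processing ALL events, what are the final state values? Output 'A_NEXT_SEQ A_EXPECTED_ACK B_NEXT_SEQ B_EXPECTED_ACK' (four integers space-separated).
Answer: 5442 0 0 5442

Derivation:
After event 0: A_seq=5015 A_ack=0 B_seq=0 B_ack=5015
After event 1: A_seq=5163 A_ack=0 B_seq=0 B_ack=5163
After event 2: A_seq=5359 A_ack=0 B_seq=0 B_ack=5163
After event 3: A_seq=5442 A_ack=0 B_seq=0 B_ack=5163
After event 4: A_seq=5442 A_ack=0 B_seq=0 B_ack=5442
After event 5: A_seq=5442 A_ack=0 B_seq=0 B_ack=5442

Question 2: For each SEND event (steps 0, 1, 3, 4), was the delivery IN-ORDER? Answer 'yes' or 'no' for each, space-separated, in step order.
Step 0: SEND seq=5000 -> in-order
Step 1: SEND seq=5015 -> in-order
Step 3: SEND seq=5359 -> out-of-order
Step 4: SEND seq=5163 -> in-order

Answer: yes yes no yes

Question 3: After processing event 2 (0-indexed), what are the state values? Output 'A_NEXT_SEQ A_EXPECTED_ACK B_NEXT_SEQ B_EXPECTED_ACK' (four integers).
After event 0: A_seq=5015 A_ack=0 B_seq=0 B_ack=5015
After event 1: A_seq=5163 A_ack=0 B_seq=0 B_ack=5163
After event 2: A_seq=5359 A_ack=0 B_seq=0 B_ack=5163

5359 0 0 5163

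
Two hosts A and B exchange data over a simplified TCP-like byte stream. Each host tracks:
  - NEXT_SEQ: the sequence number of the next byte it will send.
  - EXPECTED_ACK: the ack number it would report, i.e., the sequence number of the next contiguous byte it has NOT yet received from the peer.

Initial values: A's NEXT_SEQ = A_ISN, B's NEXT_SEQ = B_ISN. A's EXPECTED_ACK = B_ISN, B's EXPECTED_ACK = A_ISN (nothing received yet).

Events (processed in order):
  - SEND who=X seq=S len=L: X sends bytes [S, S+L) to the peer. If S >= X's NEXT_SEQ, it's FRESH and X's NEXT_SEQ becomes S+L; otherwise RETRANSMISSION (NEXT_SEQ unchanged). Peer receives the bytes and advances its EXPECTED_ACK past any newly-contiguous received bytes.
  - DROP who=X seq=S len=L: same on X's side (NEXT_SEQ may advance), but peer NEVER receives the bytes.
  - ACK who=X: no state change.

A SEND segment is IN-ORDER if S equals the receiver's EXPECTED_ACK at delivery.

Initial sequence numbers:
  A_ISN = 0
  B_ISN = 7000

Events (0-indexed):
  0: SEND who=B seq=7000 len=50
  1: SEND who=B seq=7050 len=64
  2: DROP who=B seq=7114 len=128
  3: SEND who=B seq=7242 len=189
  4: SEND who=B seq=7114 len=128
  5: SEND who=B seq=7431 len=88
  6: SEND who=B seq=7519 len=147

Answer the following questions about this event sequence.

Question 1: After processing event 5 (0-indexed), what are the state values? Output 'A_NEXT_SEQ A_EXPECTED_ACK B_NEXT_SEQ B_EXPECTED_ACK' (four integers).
After event 0: A_seq=0 A_ack=7050 B_seq=7050 B_ack=0
After event 1: A_seq=0 A_ack=7114 B_seq=7114 B_ack=0
After event 2: A_seq=0 A_ack=7114 B_seq=7242 B_ack=0
After event 3: A_seq=0 A_ack=7114 B_seq=7431 B_ack=0
After event 4: A_seq=0 A_ack=7431 B_seq=7431 B_ack=0
After event 5: A_seq=0 A_ack=7519 B_seq=7519 B_ack=0

0 7519 7519 0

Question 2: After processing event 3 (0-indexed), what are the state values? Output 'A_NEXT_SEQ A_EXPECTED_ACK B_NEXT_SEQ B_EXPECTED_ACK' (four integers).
After event 0: A_seq=0 A_ack=7050 B_seq=7050 B_ack=0
After event 1: A_seq=0 A_ack=7114 B_seq=7114 B_ack=0
After event 2: A_seq=0 A_ack=7114 B_seq=7242 B_ack=0
After event 3: A_seq=0 A_ack=7114 B_seq=7431 B_ack=0

0 7114 7431 0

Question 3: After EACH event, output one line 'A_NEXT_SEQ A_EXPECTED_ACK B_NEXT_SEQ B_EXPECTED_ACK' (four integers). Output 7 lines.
0 7050 7050 0
0 7114 7114 0
0 7114 7242 0
0 7114 7431 0
0 7431 7431 0
0 7519 7519 0
0 7666 7666 0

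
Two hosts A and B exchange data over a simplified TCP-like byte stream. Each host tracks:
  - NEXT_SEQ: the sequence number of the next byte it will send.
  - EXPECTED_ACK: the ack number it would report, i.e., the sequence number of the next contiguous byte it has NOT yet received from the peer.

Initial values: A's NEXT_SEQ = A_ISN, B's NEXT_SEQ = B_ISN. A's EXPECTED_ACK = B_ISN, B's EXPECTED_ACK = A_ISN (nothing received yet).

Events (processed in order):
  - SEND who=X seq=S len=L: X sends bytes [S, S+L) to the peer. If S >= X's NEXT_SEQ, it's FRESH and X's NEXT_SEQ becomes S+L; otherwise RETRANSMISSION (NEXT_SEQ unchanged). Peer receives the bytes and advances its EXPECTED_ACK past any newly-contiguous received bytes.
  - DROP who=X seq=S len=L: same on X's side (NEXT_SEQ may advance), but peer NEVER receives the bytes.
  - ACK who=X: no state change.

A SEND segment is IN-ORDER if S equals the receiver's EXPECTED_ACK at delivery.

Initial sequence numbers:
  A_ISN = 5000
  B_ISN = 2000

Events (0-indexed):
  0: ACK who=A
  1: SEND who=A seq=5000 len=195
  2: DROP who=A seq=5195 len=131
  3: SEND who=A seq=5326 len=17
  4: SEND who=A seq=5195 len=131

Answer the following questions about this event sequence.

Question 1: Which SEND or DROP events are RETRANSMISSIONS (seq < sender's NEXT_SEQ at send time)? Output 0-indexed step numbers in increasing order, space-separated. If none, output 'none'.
Step 1: SEND seq=5000 -> fresh
Step 2: DROP seq=5195 -> fresh
Step 3: SEND seq=5326 -> fresh
Step 4: SEND seq=5195 -> retransmit

Answer: 4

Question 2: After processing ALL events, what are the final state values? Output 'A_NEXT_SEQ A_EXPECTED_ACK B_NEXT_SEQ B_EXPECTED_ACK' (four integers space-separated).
After event 0: A_seq=5000 A_ack=2000 B_seq=2000 B_ack=5000
After event 1: A_seq=5195 A_ack=2000 B_seq=2000 B_ack=5195
After event 2: A_seq=5326 A_ack=2000 B_seq=2000 B_ack=5195
After event 3: A_seq=5343 A_ack=2000 B_seq=2000 B_ack=5195
After event 4: A_seq=5343 A_ack=2000 B_seq=2000 B_ack=5343

Answer: 5343 2000 2000 5343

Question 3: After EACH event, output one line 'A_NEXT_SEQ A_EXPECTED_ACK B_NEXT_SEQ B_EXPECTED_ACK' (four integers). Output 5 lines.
5000 2000 2000 5000
5195 2000 2000 5195
5326 2000 2000 5195
5343 2000 2000 5195
5343 2000 2000 5343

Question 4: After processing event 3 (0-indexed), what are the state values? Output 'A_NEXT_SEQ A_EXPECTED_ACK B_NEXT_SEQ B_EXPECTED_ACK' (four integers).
After event 0: A_seq=5000 A_ack=2000 B_seq=2000 B_ack=5000
After event 1: A_seq=5195 A_ack=2000 B_seq=2000 B_ack=5195
After event 2: A_seq=5326 A_ack=2000 B_seq=2000 B_ack=5195
After event 3: A_seq=5343 A_ack=2000 B_seq=2000 B_ack=5195

5343 2000 2000 5195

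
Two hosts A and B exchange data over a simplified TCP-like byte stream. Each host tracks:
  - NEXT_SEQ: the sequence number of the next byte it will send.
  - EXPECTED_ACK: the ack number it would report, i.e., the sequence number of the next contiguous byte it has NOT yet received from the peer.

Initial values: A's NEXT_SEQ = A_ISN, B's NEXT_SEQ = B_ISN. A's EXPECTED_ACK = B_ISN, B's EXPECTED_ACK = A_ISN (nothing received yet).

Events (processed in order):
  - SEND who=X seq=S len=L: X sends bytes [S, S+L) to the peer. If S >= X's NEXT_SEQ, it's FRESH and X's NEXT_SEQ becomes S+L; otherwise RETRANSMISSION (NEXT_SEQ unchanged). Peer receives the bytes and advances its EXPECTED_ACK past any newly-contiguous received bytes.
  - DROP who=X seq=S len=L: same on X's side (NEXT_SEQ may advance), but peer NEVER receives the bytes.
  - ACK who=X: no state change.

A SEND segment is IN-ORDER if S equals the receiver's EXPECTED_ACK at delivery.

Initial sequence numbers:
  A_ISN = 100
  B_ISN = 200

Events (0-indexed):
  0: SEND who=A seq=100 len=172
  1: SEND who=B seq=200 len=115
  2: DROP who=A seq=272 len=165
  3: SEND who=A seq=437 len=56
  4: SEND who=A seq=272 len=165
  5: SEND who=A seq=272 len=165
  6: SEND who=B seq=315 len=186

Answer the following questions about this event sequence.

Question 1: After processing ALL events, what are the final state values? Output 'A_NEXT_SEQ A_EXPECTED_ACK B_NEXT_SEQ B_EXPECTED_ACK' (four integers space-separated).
After event 0: A_seq=272 A_ack=200 B_seq=200 B_ack=272
After event 1: A_seq=272 A_ack=315 B_seq=315 B_ack=272
After event 2: A_seq=437 A_ack=315 B_seq=315 B_ack=272
After event 3: A_seq=493 A_ack=315 B_seq=315 B_ack=272
After event 4: A_seq=493 A_ack=315 B_seq=315 B_ack=493
After event 5: A_seq=493 A_ack=315 B_seq=315 B_ack=493
After event 6: A_seq=493 A_ack=501 B_seq=501 B_ack=493

Answer: 493 501 501 493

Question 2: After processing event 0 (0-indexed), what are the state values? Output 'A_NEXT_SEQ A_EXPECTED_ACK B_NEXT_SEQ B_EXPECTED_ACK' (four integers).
After event 0: A_seq=272 A_ack=200 B_seq=200 B_ack=272

272 200 200 272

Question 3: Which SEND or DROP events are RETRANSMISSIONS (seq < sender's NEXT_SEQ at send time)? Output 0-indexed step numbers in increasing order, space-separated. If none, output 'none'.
Answer: 4 5

Derivation:
Step 0: SEND seq=100 -> fresh
Step 1: SEND seq=200 -> fresh
Step 2: DROP seq=272 -> fresh
Step 3: SEND seq=437 -> fresh
Step 4: SEND seq=272 -> retransmit
Step 5: SEND seq=272 -> retransmit
Step 6: SEND seq=315 -> fresh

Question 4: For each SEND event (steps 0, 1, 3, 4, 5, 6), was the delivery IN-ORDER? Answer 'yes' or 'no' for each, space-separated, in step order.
Step 0: SEND seq=100 -> in-order
Step 1: SEND seq=200 -> in-order
Step 3: SEND seq=437 -> out-of-order
Step 4: SEND seq=272 -> in-order
Step 5: SEND seq=272 -> out-of-order
Step 6: SEND seq=315 -> in-order

Answer: yes yes no yes no yes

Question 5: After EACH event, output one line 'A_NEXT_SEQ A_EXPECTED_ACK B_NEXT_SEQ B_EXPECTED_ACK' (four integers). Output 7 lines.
272 200 200 272
272 315 315 272
437 315 315 272
493 315 315 272
493 315 315 493
493 315 315 493
493 501 501 493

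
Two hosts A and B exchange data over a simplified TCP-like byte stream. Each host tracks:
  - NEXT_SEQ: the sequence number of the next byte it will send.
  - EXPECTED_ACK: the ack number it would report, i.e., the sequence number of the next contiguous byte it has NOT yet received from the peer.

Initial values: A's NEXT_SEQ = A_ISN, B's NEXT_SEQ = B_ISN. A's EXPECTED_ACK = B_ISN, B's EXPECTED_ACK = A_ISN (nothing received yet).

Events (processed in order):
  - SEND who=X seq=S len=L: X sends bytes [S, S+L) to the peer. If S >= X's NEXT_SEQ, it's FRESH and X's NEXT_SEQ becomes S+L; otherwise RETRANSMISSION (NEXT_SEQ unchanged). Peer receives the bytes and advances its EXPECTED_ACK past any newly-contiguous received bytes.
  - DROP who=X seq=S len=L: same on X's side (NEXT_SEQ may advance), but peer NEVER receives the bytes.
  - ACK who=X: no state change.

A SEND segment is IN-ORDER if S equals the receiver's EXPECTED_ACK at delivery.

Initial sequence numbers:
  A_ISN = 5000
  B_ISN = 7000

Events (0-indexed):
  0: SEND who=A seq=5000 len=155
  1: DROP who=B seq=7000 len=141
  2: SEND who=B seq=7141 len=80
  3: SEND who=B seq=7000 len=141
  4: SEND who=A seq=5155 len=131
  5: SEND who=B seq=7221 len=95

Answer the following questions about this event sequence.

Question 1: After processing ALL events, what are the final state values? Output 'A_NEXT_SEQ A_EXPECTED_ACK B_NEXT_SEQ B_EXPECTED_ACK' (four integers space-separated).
Answer: 5286 7316 7316 5286

Derivation:
After event 0: A_seq=5155 A_ack=7000 B_seq=7000 B_ack=5155
After event 1: A_seq=5155 A_ack=7000 B_seq=7141 B_ack=5155
After event 2: A_seq=5155 A_ack=7000 B_seq=7221 B_ack=5155
After event 3: A_seq=5155 A_ack=7221 B_seq=7221 B_ack=5155
After event 4: A_seq=5286 A_ack=7221 B_seq=7221 B_ack=5286
After event 5: A_seq=5286 A_ack=7316 B_seq=7316 B_ack=5286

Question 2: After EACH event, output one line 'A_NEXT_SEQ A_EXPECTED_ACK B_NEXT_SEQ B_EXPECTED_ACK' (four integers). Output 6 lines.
5155 7000 7000 5155
5155 7000 7141 5155
5155 7000 7221 5155
5155 7221 7221 5155
5286 7221 7221 5286
5286 7316 7316 5286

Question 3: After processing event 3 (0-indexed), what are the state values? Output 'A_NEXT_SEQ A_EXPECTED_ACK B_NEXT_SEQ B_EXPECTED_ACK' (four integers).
After event 0: A_seq=5155 A_ack=7000 B_seq=7000 B_ack=5155
After event 1: A_seq=5155 A_ack=7000 B_seq=7141 B_ack=5155
After event 2: A_seq=5155 A_ack=7000 B_seq=7221 B_ack=5155
After event 3: A_seq=5155 A_ack=7221 B_seq=7221 B_ack=5155

5155 7221 7221 5155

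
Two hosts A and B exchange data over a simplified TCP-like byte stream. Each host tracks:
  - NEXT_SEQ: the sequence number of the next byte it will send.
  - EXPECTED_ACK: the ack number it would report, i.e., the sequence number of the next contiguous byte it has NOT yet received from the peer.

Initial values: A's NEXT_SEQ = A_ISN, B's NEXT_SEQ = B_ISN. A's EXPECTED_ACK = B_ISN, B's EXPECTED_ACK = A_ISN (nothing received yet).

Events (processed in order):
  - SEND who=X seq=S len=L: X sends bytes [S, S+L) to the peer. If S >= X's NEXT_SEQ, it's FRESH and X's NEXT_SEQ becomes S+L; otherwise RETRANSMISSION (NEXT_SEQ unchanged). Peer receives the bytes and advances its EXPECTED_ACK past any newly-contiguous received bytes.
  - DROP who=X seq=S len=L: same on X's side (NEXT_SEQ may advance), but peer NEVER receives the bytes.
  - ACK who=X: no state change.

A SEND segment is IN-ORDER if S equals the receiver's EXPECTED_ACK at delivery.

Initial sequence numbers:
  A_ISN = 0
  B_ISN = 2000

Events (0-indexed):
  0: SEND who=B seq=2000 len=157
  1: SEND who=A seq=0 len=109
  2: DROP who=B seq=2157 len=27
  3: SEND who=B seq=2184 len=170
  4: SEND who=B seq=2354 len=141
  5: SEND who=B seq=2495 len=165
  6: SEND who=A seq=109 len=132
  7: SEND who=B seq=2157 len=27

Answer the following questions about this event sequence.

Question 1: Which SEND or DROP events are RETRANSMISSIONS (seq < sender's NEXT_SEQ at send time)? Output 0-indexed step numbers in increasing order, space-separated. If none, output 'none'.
Step 0: SEND seq=2000 -> fresh
Step 1: SEND seq=0 -> fresh
Step 2: DROP seq=2157 -> fresh
Step 3: SEND seq=2184 -> fresh
Step 4: SEND seq=2354 -> fresh
Step 5: SEND seq=2495 -> fresh
Step 6: SEND seq=109 -> fresh
Step 7: SEND seq=2157 -> retransmit

Answer: 7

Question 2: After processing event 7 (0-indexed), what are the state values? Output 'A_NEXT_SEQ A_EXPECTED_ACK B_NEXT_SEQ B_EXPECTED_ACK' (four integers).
After event 0: A_seq=0 A_ack=2157 B_seq=2157 B_ack=0
After event 1: A_seq=109 A_ack=2157 B_seq=2157 B_ack=109
After event 2: A_seq=109 A_ack=2157 B_seq=2184 B_ack=109
After event 3: A_seq=109 A_ack=2157 B_seq=2354 B_ack=109
After event 4: A_seq=109 A_ack=2157 B_seq=2495 B_ack=109
After event 5: A_seq=109 A_ack=2157 B_seq=2660 B_ack=109
After event 6: A_seq=241 A_ack=2157 B_seq=2660 B_ack=241
After event 7: A_seq=241 A_ack=2660 B_seq=2660 B_ack=241

241 2660 2660 241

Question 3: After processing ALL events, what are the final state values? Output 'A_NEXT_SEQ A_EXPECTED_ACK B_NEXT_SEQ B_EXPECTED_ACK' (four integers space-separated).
Answer: 241 2660 2660 241

Derivation:
After event 0: A_seq=0 A_ack=2157 B_seq=2157 B_ack=0
After event 1: A_seq=109 A_ack=2157 B_seq=2157 B_ack=109
After event 2: A_seq=109 A_ack=2157 B_seq=2184 B_ack=109
After event 3: A_seq=109 A_ack=2157 B_seq=2354 B_ack=109
After event 4: A_seq=109 A_ack=2157 B_seq=2495 B_ack=109
After event 5: A_seq=109 A_ack=2157 B_seq=2660 B_ack=109
After event 6: A_seq=241 A_ack=2157 B_seq=2660 B_ack=241
After event 7: A_seq=241 A_ack=2660 B_seq=2660 B_ack=241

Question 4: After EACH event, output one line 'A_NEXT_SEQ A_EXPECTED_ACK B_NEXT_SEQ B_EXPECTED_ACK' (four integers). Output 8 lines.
0 2157 2157 0
109 2157 2157 109
109 2157 2184 109
109 2157 2354 109
109 2157 2495 109
109 2157 2660 109
241 2157 2660 241
241 2660 2660 241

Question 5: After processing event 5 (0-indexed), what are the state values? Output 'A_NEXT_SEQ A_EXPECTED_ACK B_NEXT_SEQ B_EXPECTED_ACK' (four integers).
After event 0: A_seq=0 A_ack=2157 B_seq=2157 B_ack=0
After event 1: A_seq=109 A_ack=2157 B_seq=2157 B_ack=109
After event 2: A_seq=109 A_ack=2157 B_seq=2184 B_ack=109
After event 3: A_seq=109 A_ack=2157 B_seq=2354 B_ack=109
After event 4: A_seq=109 A_ack=2157 B_seq=2495 B_ack=109
After event 5: A_seq=109 A_ack=2157 B_seq=2660 B_ack=109

109 2157 2660 109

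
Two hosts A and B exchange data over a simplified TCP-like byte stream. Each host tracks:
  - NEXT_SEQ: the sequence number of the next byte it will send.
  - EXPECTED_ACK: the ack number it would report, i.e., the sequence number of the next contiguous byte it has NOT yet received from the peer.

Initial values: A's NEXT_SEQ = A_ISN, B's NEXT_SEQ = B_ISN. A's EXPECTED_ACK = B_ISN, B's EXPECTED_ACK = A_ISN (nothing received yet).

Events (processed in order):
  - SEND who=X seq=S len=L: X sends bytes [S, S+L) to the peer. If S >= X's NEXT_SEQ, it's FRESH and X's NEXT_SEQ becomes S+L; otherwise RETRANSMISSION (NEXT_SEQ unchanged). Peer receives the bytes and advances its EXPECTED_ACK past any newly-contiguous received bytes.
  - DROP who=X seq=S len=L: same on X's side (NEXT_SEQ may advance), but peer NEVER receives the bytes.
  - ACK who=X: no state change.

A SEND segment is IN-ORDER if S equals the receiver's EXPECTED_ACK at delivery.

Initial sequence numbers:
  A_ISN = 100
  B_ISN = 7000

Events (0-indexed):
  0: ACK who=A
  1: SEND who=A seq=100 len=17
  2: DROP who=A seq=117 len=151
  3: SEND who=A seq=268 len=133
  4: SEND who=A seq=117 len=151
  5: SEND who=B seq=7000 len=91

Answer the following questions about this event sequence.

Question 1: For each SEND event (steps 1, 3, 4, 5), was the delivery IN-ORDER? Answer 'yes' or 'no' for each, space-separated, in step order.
Answer: yes no yes yes

Derivation:
Step 1: SEND seq=100 -> in-order
Step 3: SEND seq=268 -> out-of-order
Step 4: SEND seq=117 -> in-order
Step 5: SEND seq=7000 -> in-order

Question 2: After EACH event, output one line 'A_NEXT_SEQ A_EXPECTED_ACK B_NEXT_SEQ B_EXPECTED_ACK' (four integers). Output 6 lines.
100 7000 7000 100
117 7000 7000 117
268 7000 7000 117
401 7000 7000 117
401 7000 7000 401
401 7091 7091 401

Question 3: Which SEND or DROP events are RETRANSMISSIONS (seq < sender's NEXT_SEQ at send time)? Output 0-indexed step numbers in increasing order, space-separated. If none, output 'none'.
Answer: 4

Derivation:
Step 1: SEND seq=100 -> fresh
Step 2: DROP seq=117 -> fresh
Step 3: SEND seq=268 -> fresh
Step 4: SEND seq=117 -> retransmit
Step 5: SEND seq=7000 -> fresh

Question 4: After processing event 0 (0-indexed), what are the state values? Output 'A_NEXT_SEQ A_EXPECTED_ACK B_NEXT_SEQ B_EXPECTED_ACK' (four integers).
After event 0: A_seq=100 A_ack=7000 B_seq=7000 B_ack=100

100 7000 7000 100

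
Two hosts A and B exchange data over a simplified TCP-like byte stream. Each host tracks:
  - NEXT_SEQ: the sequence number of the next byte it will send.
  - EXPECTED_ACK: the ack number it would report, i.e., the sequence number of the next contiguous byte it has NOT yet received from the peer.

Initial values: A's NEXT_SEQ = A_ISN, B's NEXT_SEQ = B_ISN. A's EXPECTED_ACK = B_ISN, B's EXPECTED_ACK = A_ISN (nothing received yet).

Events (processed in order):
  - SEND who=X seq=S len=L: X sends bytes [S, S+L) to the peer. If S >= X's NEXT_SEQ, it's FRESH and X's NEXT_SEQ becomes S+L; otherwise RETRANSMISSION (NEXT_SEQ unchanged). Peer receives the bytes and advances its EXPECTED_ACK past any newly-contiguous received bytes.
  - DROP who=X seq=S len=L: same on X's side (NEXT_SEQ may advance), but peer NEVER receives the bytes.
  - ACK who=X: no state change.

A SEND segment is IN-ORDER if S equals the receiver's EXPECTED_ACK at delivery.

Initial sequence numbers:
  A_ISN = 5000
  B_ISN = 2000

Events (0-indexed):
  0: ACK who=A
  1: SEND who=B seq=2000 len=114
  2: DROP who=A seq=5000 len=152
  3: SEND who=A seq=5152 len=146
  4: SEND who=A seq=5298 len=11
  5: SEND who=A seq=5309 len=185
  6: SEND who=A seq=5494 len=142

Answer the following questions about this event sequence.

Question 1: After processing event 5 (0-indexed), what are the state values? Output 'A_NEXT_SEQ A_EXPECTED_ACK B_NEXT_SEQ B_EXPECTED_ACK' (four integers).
After event 0: A_seq=5000 A_ack=2000 B_seq=2000 B_ack=5000
After event 1: A_seq=5000 A_ack=2114 B_seq=2114 B_ack=5000
After event 2: A_seq=5152 A_ack=2114 B_seq=2114 B_ack=5000
After event 3: A_seq=5298 A_ack=2114 B_seq=2114 B_ack=5000
After event 4: A_seq=5309 A_ack=2114 B_seq=2114 B_ack=5000
After event 5: A_seq=5494 A_ack=2114 B_seq=2114 B_ack=5000

5494 2114 2114 5000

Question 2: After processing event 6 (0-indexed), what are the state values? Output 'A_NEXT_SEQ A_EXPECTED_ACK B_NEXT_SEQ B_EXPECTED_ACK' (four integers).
After event 0: A_seq=5000 A_ack=2000 B_seq=2000 B_ack=5000
After event 1: A_seq=5000 A_ack=2114 B_seq=2114 B_ack=5000
After event 2: A_seq=5152 A_ack=2114 B_seq=2114 B_ack=5000
After event 3: A_seq=5298 A_ack=2114 B_seq=2114 B_ack=5000
After event 4: A_seq=5309 A_ack=2114 B_seq=2114 B_ack=5000
After event 5: A_seq=5494 A_ack=2114 B_seq=2114 B_ack=5000
After event 6: A_seq=5636 A_ack=2114 B_seq=2114 B_ack=5000

5636 2114 2114 5000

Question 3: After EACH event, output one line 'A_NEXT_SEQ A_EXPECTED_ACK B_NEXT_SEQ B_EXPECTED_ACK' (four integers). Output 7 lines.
5000 2000 2000 5000
5000 2114 2114 5000
5152 2114 2114 5000
5298 2114 2114 5000
5309 2114 2114 5000
5494 2114 2114 5000
5636 2114 2114 5000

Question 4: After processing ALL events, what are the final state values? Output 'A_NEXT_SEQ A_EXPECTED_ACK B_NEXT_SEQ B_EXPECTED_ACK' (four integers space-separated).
After event 0: A_seq=5000 A_ack=2000 B_seq=2000 B_ack=5000
After event 1: A_seq=5000 A_ack=2114 B_seq=2114 B_ack=5000
After event 2: A_seq=5152 A_ack=2114 B_seq=2114 B_ack=5000
After event 3: A_seq=5298 A_ack=2114 B_seq=2114 B_ack=5000
After event 4: A_seq=5309 A_ack=2114 B_seq=2114 B_ack=5000
After event 5: A_seq=5494 A_ack=2114 B_seq=2114 B_ack=5000
After event 6: A_seq=5636 A_ack=2114 B_seq=2114 B_ack=5000

Answer: 5636 2114 2114 5000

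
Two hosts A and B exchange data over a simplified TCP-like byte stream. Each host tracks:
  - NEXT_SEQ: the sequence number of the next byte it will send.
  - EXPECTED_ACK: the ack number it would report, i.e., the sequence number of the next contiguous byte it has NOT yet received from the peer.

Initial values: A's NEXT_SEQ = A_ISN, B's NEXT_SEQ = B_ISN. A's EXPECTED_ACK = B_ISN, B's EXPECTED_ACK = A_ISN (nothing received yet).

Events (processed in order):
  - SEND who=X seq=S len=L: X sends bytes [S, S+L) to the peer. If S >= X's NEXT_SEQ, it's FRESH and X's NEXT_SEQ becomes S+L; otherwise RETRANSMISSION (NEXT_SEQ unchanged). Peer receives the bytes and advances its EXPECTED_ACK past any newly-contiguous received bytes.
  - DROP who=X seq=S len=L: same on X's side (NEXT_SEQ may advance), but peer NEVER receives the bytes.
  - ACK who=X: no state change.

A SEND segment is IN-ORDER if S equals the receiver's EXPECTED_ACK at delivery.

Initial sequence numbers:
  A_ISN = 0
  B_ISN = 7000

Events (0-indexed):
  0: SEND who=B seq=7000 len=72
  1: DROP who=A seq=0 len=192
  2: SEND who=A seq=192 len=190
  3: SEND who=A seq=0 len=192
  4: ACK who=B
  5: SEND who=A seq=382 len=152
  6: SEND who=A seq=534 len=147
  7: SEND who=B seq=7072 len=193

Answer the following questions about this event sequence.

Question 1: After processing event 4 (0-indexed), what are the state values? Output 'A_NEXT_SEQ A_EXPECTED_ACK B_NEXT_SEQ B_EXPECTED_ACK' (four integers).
After event 0: A_seq=0 A_ack=7072 B_seq=7072 B_ack=0
After event 1: A_seq=192 A_ack=7072 B_seq=7072 B_ack=0
After event 2: A_seq=382 A_ack=7072 B_seq=7072 B_ack=0
After event 3: A_seq=382 A_ack=7072 B_seq=7072 B_ack=382
After event 4: A_seq=382 A_ack=7072 B_seq=7072 B_ack=382

382 7072 7072 382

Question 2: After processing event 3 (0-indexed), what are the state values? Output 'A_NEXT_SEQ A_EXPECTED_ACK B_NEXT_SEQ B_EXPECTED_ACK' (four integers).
After event 0: A_seq=0 A_ack=7072 B_seq=7072 B_ack=0
After event 1: A_seq=192 A_ack=7072 B_seq=7072 B_ack=0
After event 2: A_seq=382 A_ack=7072 B_seq=7072 B_ack=0
After event 3: A_seq=382 A_ack=7072 B_seq=7072 B_ack=382

382 7072 7072 382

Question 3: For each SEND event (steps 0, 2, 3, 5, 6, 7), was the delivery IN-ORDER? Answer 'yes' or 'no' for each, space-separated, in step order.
Step 0: SEND seq=7000 -> in-order
Step 2: SEND seq=192 -> out-of-order
Step 3: SEND seq=0 -> in-order
Step 5: SEND seq=382 -> in-order
Step 6: SEND seq=534 -> in-order
Step 7: SEND seq=7072 -> in-order

Answer: yes no yes yes yes yes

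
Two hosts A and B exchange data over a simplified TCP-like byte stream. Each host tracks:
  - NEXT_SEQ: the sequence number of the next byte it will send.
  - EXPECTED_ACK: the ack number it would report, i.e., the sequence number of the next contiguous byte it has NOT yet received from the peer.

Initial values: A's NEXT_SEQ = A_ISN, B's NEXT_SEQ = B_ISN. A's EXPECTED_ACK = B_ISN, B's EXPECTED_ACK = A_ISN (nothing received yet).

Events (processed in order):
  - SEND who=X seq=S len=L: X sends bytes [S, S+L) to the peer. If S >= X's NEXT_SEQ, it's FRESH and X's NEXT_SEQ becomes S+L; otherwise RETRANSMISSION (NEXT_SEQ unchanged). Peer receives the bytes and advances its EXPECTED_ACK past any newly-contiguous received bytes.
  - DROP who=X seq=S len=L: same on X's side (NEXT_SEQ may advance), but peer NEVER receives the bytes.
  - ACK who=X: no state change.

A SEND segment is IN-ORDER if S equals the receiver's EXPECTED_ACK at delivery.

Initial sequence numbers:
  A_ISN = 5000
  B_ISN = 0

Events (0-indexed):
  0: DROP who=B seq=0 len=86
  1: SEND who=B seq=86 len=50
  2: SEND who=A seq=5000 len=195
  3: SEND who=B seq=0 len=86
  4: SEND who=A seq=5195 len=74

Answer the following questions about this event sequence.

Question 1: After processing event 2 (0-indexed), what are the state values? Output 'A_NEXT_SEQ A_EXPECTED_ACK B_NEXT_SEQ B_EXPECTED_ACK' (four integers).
After event 0: A_seq=5000 A_ack=0 B_seq=86 B_ack=5000
After event 1: A_seq=5000 A_ack=0 B_seq=136 B_ack=5000
After event 2: A_seq=5195 A_ack=0 B_seq=136 B_ack=5195

5195 0 136 5195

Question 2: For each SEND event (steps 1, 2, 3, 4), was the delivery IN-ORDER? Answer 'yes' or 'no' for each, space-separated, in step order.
Step 1: SEND seq=86 -> out-of-order
Step 2: SEND seq=5000 -> in-order
Step 3: SEND seq=0 -> in-order
Step 4: SEND seq=5195 -> in-order

Answer: no yes yes yes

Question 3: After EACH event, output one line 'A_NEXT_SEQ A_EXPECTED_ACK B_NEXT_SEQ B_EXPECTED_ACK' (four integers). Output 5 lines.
5000 0 86 5000
5000 0 136 5000
5195 0 136 5195
5195 136 136 5195
5269 136 136 5269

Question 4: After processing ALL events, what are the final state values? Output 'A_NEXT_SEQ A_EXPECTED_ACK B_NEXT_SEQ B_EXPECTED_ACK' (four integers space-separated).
Answer: 5269 136 136 5269

Derivation:
After event 0: A_seq=5000 A_ack=0 B_seq=86 B_ack=5000
After event 1: A_seq=5000 A_ack=0 B_seq=136 B_ack=5000
After event 2: A_seq=5195 A_ack=0 B_seq=136 B_ack=5195
After event 3: A_seq=5195 A_ack=136 B_seq=136 B_ack=5195
After event 4: A_seq=5269 A_ack=136 B_seq=136 B_ack=5269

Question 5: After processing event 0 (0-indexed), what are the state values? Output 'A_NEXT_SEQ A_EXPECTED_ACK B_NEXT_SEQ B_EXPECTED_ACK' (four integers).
After event 0: A_seq=5000 A_ack=0 B_seq=86 B_ack=5000

5000 0 86 5000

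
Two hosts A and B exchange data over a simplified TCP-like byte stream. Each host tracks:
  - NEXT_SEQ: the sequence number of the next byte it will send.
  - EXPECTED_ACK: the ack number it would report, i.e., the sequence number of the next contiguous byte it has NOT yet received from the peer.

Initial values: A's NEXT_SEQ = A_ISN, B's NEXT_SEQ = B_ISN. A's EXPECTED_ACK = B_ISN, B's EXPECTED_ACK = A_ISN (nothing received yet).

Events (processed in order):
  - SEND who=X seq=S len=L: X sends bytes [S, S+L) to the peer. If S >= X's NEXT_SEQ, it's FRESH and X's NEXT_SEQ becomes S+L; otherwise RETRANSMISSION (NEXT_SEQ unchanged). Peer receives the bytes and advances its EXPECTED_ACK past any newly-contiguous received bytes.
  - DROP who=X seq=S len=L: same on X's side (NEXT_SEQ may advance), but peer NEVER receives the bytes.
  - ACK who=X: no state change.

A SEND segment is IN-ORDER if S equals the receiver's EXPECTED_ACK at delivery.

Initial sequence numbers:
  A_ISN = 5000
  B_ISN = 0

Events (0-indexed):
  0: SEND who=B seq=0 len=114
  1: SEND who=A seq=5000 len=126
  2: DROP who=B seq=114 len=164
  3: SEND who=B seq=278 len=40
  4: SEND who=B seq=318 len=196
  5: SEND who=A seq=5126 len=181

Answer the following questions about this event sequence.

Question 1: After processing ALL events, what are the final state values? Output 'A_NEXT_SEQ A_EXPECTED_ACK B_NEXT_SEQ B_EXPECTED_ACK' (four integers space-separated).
After event 0: A_seq=5000 A_ack=114 B_seq=114 B_ack=5000
After event 1: A_seq=5126 A_ack=114 B_seq=114 B_ack=5126
After event 2: A_seq=5126 A_ack=114 B_seq=278 B_ack=5126
After event 3: A_seq=5126 A_ack=114 B_seq=318 B_ack=5126
After event 4: A_seq=5126 A_ack=114 B_seq=514 B_ack=5126
After event 5: A_seq=5307 A_ack=114 B_seq=514 B_ack=5307

Answer: 5307 114 514 5307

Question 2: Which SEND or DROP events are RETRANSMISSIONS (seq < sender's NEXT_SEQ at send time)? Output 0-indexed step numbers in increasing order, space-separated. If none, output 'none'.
Answer: none

Derivation:
Step 0: SEND seq=0 -> fresh
Step 1: SEND seq=5000 -> fresh
Step 2: DROP seq=114 -> fresh
Step 3: SEND seq=278 -> fresh
Step 4: SEND seq=318 -> fresh
Step 5: SEND seq=5126 -> fresh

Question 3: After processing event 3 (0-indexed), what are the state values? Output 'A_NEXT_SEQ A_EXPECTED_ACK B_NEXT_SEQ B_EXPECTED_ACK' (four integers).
After event 0: A_seq=5000 A_ack=114 B_seq=114 B_ack=5000
After event 1: A_seq=5126 A_ack=114 B_seq=114 B_ack=5126
After event 2: A_seq=5126 A_ack=114 B_seq=278 B_ack=5126
After event 3: A_seq=5126 A_ack=114 B_seq=318 B_ack=5126

5126 114 318 5126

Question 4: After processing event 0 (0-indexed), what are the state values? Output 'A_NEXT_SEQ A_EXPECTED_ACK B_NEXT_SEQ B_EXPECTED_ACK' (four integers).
After event 0: A_seq=5000 A_ack=114 B_seq=114 B_ack=5000

5000 114 114 5000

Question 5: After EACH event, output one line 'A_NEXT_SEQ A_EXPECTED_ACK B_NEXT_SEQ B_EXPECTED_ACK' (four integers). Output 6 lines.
5000 114 114 5000
5126 114 114 5126
5126 114 278 5126
5126 114 318 5126
5126 114 514 5126
5307 114 514 5307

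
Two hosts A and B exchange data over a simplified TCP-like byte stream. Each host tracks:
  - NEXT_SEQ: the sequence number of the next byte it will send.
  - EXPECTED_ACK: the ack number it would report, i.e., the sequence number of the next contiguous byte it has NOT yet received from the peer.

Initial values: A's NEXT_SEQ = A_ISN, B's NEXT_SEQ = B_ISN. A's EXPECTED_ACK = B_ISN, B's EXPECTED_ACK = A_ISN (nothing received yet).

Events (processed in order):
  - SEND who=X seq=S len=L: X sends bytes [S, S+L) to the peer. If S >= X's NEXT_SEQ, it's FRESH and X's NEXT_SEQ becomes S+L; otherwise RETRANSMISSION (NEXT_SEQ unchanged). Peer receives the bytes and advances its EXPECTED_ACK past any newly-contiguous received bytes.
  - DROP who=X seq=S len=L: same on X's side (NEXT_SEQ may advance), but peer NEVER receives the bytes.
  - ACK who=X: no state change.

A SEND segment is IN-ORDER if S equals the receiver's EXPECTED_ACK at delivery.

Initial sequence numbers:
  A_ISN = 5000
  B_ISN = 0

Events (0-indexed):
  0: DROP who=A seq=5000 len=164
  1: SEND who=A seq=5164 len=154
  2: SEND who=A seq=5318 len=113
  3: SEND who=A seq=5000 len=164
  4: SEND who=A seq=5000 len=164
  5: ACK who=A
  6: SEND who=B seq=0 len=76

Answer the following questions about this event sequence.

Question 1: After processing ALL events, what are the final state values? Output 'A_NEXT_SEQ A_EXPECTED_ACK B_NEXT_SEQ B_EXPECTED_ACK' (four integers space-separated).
After event 0: A_seq=5164 A_ack=0 B_seq=0 B_ack=5000
After event 1: A_seq=5318 A_ack=0 B_seq=0 B_ack=5000
After event 2: A_seq=5431 A_ack=0 B_seq=0 B_ack=5000
After event 3: A_seq=5431 A_ack=0 B_seq=0 B_ack=5431
After event 4: A_seq=5431 A_ack=0 B_seq=0 B_ack=5431
After event 5: A_seq=5431 A_ack=0 B_seq=0 B_ack=5431
After event 6: A_seq=5431 A_ack=76 B_seq=76 B_ack=5431

Answer: 5431 76 76 5431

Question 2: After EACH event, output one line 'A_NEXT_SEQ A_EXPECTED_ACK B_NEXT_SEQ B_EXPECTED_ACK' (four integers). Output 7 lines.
5164 0 0 5000
5318 0 0 5000
5431 0 0 5000
5431 0 0 5431
5431 0 0 5431
5431 0 0 5431
5431 76 76 5431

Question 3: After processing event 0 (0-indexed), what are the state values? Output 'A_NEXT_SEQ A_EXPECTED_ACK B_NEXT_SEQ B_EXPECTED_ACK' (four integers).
After event 0: A_seq=5164 A_ack=0 B_seq=0 B_ack=5000

5164 0 0 5000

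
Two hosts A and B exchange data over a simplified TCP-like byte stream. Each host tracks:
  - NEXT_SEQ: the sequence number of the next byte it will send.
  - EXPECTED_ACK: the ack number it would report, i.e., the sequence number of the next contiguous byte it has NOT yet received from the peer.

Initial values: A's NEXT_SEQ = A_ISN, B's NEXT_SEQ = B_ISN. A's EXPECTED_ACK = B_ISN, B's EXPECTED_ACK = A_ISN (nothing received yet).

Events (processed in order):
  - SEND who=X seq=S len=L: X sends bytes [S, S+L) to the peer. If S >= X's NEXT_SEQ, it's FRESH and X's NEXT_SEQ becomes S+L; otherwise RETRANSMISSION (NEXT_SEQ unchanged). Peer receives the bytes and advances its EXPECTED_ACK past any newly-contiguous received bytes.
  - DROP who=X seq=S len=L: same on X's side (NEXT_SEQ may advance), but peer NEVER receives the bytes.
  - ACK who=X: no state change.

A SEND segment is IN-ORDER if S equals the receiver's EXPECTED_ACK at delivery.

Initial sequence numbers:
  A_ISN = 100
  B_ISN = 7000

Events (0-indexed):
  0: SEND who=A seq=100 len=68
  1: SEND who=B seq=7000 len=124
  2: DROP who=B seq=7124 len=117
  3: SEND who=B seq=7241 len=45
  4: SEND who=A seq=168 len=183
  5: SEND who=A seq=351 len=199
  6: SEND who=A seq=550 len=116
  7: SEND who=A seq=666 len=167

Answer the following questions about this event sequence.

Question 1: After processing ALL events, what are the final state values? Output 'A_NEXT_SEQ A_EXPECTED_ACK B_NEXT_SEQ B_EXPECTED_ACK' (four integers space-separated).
After event 0: A_seq=168 A_ack=7000 B_seq=7000 B_ack=168
After event 1: A_seq=168 A_ack=7124 B_seq=7124 B_ack=168
After event 2: A_seq=168 A_ack=7124 B_seq=7241 B_ack=168
After event 3: A_seq=168 A_ack=7124 B_seq=7286 B_ack=168
After event 4: A_seq=351 A_ack=7124 B_seq=7286 B_ack=351
After event 5: A_seq=550 A_ack=7124 B_seq=7286 B_ack=550
After event 6: A_seq=666 A_ack=7124 B_seq=7286 B_ack=666
After event 7: A_seq=833 A_ack=7124 B_seq=7286 B_ack=833

Answer: 833 7124 7286 833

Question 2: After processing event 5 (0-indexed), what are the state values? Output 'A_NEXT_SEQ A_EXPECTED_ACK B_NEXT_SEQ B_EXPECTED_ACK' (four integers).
After event 0: A_seq=168 A_ack=7000 B_seq=7000 B_ack=168
After event 1: A_seq=168 A_ack=7124 B_seq=7124 B_ack=168
After event 2: A_seq=168 A_ack=7124 B_seq=7241 B_ack=168
After event 3: A_seq=168 A_ack=7124 B_seq=7286 B_ack=168
After event 4: A_seq=351 A_ack=7124 B_seq=7286 B_ack=351
After event 5: A_seq=550 A_ack=7124 B_seq=7286 B_ack=550

550 7124 7286 550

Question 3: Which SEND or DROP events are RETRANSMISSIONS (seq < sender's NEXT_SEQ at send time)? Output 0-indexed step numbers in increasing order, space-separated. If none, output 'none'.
Step 0: SEND seq=100 -> fresh
Step 1: SEND seq=7000 -> fresh
Step 2: DROP seq=7124 -> fresh
Step 3: SEND seq=7241 -> fresh
Step 4: SEND seq=168 -> fresh
Step 5: SEND seq=351 -> fresh
Step 6: SEND seq=550 -> fresh
Step 7: SEND seq=666 -> fresh

Answer: none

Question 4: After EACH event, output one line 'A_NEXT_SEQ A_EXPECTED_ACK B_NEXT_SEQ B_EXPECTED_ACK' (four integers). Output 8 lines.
168 7000 7000 168
168 7124 7124 168
168 7124 7241 168
168 7124 7286 168
351 7124 7286 351
550 7124 7286 550
666 7124 7286 666
833 7124 7286 833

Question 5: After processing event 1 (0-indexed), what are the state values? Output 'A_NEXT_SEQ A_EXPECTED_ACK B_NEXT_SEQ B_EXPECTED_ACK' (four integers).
After event 0: A_seq=168 A_ack=7000 B_seq=7000 B_ack=168
After event 1: A_seq=168 A_ack=7124 B_seq=7124 B_ack=168

168 7124 7124 168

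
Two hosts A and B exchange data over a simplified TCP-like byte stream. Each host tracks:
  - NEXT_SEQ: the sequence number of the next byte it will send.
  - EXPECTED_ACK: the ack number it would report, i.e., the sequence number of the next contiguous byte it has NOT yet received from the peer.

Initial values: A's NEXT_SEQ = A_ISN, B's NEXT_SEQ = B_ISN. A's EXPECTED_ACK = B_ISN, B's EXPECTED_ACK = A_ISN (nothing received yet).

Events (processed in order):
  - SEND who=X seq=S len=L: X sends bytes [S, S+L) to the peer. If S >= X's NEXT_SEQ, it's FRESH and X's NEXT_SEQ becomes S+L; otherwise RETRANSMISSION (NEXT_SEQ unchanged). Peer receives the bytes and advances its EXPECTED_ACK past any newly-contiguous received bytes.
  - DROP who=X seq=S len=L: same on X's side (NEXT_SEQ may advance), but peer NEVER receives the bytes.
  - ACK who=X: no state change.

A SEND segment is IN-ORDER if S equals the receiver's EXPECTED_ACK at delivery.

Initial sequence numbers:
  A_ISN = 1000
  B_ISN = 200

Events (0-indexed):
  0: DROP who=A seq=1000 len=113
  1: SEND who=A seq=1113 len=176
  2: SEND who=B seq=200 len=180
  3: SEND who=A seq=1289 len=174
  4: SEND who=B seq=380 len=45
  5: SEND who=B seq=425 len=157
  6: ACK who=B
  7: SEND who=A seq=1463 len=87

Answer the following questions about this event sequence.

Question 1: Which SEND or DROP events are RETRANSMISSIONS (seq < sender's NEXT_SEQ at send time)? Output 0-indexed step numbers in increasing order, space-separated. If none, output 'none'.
Step 0: DROP seq=1000 -> fresh
Step 1: SEND seq=1113 -> fresh
Step 2: SEND seq=200 -> fresh
Step 3: SEND seq=1289 -> fresh
Step 4: SEND seq=380 -> fresh
Step 5: SEND seq=425 -> fresh
Step 7: SEND seq=1463 -> fresh

Answer: none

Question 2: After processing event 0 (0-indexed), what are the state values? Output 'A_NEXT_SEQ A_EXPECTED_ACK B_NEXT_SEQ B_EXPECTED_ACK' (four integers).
After event 0: A_seq=1113 A_ack=200 B_seq=200 B_ack=1000

1113 200 200 1000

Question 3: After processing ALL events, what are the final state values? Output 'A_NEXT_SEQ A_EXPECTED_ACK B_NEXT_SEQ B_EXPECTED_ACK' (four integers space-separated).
Answer: 1550 582 582 1000

Derivation:
After event 0: A_seq=1113 A_ack=200 B_seq=200 B_ack=1000
After event 1: A_seq=1289 A_ack=200 B_seq=200 B_ack=1000
After event 2: A_seq=1289 A_ack=380 B_seq=380 B_ack=1000
After event 3: A_seq=1463 A_ack=380 B_seq=380 B_ack=1000
After event 4: A_seq=1463 A_ack=425 B_seq=425 B_ack=1000
After event 5: A_seq=1463 A_ack=582 B_seq=582 B_ack=1000
After event 6: A_seq=1463 A_ack=582 B_seq=582 B_ack=1000
After event 7: A_seq=1550 A_ack=582 B_seq=582 B_ack=1000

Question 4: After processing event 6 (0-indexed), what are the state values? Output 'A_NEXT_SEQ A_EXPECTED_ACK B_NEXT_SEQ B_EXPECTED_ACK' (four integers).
After event 0: A_seq=1113 A_ack=200 B_seq=200 B_ack=1000
After event 1: A_seq=1289 A_ack=200 B_seq=200 B_ack=1000
After event 2: A_seq=1289 A_ack=380 B_seq=380 B_ack=1000
After event 3: A_seq=1463 A_ack=380 B_seq=380 B_ack=1000
After event 4: A_seq=1463 A_ack=425 B_seq=425 B_ack=1000
After event 5: A_seq=1463 A_ack=582 B_seq=582 B_ack=1000
After event 6: A_seq=1463 A_ack=582 B_seq=582 B_ack=1000

1463 582 582 1000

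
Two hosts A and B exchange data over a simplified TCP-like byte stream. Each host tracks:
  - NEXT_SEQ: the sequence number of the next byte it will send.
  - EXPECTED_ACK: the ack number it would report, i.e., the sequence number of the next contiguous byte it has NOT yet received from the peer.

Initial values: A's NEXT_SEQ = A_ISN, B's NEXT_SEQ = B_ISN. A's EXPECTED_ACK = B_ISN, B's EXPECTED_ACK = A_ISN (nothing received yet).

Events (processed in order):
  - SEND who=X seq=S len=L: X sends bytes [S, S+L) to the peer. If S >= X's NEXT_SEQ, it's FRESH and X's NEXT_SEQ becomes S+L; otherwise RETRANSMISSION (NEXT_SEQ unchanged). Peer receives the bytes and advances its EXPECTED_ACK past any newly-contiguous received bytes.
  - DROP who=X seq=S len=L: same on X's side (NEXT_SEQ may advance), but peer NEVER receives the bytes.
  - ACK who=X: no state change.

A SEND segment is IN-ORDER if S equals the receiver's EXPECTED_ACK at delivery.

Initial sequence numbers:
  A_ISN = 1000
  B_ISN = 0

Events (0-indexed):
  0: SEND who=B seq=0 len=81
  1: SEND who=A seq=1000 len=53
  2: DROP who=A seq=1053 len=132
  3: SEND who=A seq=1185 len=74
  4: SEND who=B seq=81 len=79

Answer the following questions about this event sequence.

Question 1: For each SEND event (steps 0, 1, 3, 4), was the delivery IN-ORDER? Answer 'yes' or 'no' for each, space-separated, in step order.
Answer: yes yes no yes

Derivation:
Step 0: SEND seq=0 -> in-order
Step 1: SEND seq=1000 -> in-order
Step 3: SEND seq=1185 -> out-of-order
Step 4: SEND seq=81 -> in-order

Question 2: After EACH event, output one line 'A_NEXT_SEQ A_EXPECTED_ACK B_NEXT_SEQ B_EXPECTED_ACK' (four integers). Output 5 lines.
1000 81 81 1000
1053 81 81 1053
1185 81 81 1053
1259 81 81 1053
1259 160 160 1053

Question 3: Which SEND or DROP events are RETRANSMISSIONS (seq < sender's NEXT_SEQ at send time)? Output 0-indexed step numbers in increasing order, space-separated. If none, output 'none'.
Answer: none

Derivation:
Step 0: SEND seq=0 -> fresh
Step 1: SEND seq=1000 -> fresh
Step 2: DROP seq=1053 -> fresh
Step 3: SEND seq=1185 -> fresh
Step 4: SEND seq=81 -> fresh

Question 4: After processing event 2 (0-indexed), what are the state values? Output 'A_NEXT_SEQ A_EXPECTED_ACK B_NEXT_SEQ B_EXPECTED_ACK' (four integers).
After event 0: A_seq=1000 A_ack=81 B_seq=81 B_ack=1000
After event 1: A_seq=1053 A_ack=81 B_seq=81 B_ack=1053
After event 2: A_seq=1185 A_ack=81 B_seq=81 B_ack=1053

1185 81 81 1053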